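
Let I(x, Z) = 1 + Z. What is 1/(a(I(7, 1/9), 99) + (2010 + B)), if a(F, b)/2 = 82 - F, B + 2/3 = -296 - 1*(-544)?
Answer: 9/21772 ≈ 0.00041337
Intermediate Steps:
B = 742/3 (B = -2/3 + (-296 - 1*(-544)) = -2/3 + (-296 + 544) = -2/3 + 248 = 742/3 ≈ 247.33)
a(F, b) = 164 - 2*F (a(F, b) = 2*(82 - F) = 164 - 2*F)
1/(a(I(7, 1/9), 99) + (2010 + B)) = 1/((164 - 2*(1 + 1/9)) + (2010 + 742/3)) = 1/((164 - 2*(1 + 1/9)) + 6772/3) = 1/((164 - 2*10/9) + 6772/3) = 1/((164 - 20/9) + 6772/3) = 1/(1456/9 + 6772/3) = 1/(21772/9) = 9/21772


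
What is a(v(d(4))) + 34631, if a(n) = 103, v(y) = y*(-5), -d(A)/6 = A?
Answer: 34734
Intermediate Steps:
d(A) = -6*A
v(y) = -5*y
a(v(d(4))) + 34631 = 103 + 34631 = 34734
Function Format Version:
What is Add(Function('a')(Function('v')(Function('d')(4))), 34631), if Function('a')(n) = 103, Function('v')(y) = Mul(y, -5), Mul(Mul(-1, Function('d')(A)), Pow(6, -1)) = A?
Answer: 34734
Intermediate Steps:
Function('d')(A) = Mul(-6, A)
Function('v')(y) = Mul(-5, y)
Add(Function('a')(Function('v')(Function('d')(4))), 34631) = Add(103, 34631) = 34734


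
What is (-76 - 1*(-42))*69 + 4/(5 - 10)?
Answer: -11734/5 ≈ -2346.8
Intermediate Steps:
(-76 - 1*(-42))*69 + 4/(5 - 10) = (-76 + 42)*69 + 4/(-5) = -34*69 - ⅕*4 = -2346 - ⅘ = -11734/5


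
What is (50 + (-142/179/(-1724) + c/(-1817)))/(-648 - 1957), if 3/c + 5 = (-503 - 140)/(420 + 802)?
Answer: -31554936845213/1643987256501430 ≈ -0.019194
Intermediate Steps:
c = -1222/2251 (c = 3/(-5 + (-503 - 140)/(420 + 802)) = 3/(-5 - 643/1222) = 3/(-6753/1222) = 3*(-1222/6753) = -1222/2251 ≈ -0.54287)
(50 + (-142/179/(-1724) + c/(-1817)))/(-648 - 1957) = (50 + (-142/179/(-1724) - 1222/2251/(-1817)))/(-648 - 1957) = (50 + (-142*1/179*(-1/1724) - 1222/2251*(-1/1817)))/(-2605) = (50 + (-142/179*(-1/1724) + 1222/4090067))*(-1/2605) = (50 + (71/154298 + 1222/4090067))*(-1/2605) = (50 + 478946913/631089157966)*(-1/2605) = (31554936845213/631089157966)*(-1/2605) = -31554936845213/1643987256501430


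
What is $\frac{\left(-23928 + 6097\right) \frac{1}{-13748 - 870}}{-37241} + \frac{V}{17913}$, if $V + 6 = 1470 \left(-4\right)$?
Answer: $- \frac{1068197565257}{3250546348798} \approx -0.32862$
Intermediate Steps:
$V = -5886$ ($V = -6 + 1470 \left(-4\right) = -6 - 5880 = -5886$)
$\frac{\left(-23928 + 6097\right) \frac{1}{-13748 - 870}}{-37241} + \frac{V}{17913} = \frac{\left(-23928 + 6097\right) \frac{1}{-13748 - 870}}{-37241} - \frac{5886}{17913} = - \frac{17831}{-14618} \left(- \frac{1}{37241}\right) - \frac{1962}{5971} = \left(-17831\right) \left(- \frac{1}{14618}\right) \left(- \frac{1}{37241}\right) - \frac{1962}{5971} = \frac{17831}{14618} \left(- \frac{1}{37241}\right) - \frac{1962}{5971} = - \frac{17831}{544388938} - \frac{1962}{5971} = - \frac{1068197565257}{3250546348798}$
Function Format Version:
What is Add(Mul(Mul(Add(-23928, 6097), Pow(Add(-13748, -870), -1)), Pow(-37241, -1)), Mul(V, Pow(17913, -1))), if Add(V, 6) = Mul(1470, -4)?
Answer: Rational(-1068197565257, 3250546348798) ≈ -0.32862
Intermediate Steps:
V = -5886 (V = Add(-6, Mul(1470, -4)) = Add(-6, -5880) = -5886)
Add(Mul(Mul(Add(-23928, 6097), Pow(Add(-13748, -870), -1)), Pow(-37241, -1)), Mul(V, Pow(17913, -1))) = Add(Mul(Mul(Add(-23928, 6097), Pow(Add(-13748, -870), -1)), Pow(-37241, -1)), Mul(-5886, Pow(17913, -1))) = Add(Mul(Mul(-17831, Pow(-14618, -1)), Rational(-1, 37241)), Mul(-5886, Rational(1, 17913))) = Add(Mul(Mul(-17831, Rational(-1, 14618)), Rational(-1, 37241)), Rational(-1962, 5971)) = Add(Mul(Rational(17831, 14618), Rational(-1, 37241)), Rational(-1962, 5971)) = Add(Rational(-17831, 544388938), Rational(-1962, 5971)) = Rational(-1068197565257, 3250546348798)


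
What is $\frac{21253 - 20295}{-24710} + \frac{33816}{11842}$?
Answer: $\frac{206062181}{73153955} \approx 2.8168$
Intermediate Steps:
$\frac{21253 - 20295}{-24710} + \frac{33816}{11842} = \left(21253 - 20295\right) \left(- \frac{1}{24710}\right) + 33816 \cdot \frac{1}{11842} = 958 \left(- \frac{1}{24710}\right) + \frac{16908}{5921} = - \frac{479}{12355} + \frac{16908}{5921} = \frac{206062181}{73153955}$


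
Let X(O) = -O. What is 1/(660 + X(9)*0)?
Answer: 1/660 ≈ 0.0015152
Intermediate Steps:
1/(660 + X(9)*0) = 1/(660 - 1*9*0) = 1/(660 - 9*0) = 1/(660 + 0) = 1/660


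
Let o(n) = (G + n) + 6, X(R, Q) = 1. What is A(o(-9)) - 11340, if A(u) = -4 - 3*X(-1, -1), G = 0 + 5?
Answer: -11347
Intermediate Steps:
G = 5
o(n) = 11 + n (o(n) = (5 + n) + 6 = 11 + n)
A(u) = -7 (A(u) = -4 - 3*1 = -4 - 3 = -7)
A(o(-9)) - 11340 = -7 - 11340 = -11347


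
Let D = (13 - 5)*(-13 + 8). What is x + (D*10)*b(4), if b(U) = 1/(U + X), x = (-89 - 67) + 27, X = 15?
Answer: -2851/19 ≈ -150.05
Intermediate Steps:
x = -129 (x = -156 + 27 = -129)
D = -40 (D = 8*(-5) = -40)
b(U) = 1/(15 + U) (b(U) = 1/(U + 15) = 1/(15 + U))
x + (D*10)*b(4) = -129 + (-40*10)/(15 + 4) = -129 - 400/19 = -2851/19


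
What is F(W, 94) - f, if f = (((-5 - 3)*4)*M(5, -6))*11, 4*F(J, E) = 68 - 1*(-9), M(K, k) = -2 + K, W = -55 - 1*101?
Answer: 4301/4 ≈ 1075.3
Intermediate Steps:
W = -156 (W = -55 - 101 = -156)
F(J, E) = 77/4 (F(J, E) = (68 - 1*(-9))/4 = (68 + 9)/4 = (¼)*77 = 77/4)
f = -1056 (f = (((-5 - 3)*4)*(-2 + 5))*11 = (-8*4*3)*11 = -32*3*11 = -96*11 = -1056)
F(W, 94) - f = 77/4 - 1*(-1056) = 77/4 + 1056 = 4301/4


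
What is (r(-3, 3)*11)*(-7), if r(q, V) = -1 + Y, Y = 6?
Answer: -385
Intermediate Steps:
r(q, V) = 5 (r(q, V) = -1 + 6 = 5)
(r(-3, 3)*11)*(-7) = (5*11)*(-7) = 55*(-7) = -385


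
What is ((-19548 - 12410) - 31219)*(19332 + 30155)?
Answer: -3126440199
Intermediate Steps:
((-19548 - 12410) - 31219)*(19332 + 30155) = (-31958 - 31219)*49487 = -63177*49487 = -3126440199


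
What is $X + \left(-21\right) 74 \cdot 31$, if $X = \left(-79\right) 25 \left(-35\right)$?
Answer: $20951$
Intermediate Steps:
$X = 69125$ ($X = \left(-1975\right) \left(-35\right) = 69125$)
$X + \left(-21\right) 74 \cdot 31 = 69125 + \left(-21\right) 74 \cdot 31 = 69125 - 48174 = 20951$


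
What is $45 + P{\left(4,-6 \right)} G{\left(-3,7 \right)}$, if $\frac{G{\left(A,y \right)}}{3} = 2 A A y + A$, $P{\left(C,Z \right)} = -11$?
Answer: $-4014$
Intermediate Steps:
$G{\left(A,y \right)} = 3 A + 6 y A^{2}$ ($G{\left(A,y \right)} = 3 \left(2 A A y + A\right) = 3 \left(2 A^{2} y + A\right) = 3 \left(2 y A^{2} + A\right) = 3 \left(A + 2 y A^{2}\right) = 3 A + 6 y A^{2}$)
$45 + P{\left(4,-6 \right)} G{\left(-3,7 \right)} = 45 - 11 \cdot 3 \left(-3\right) \left(1 + 2 \left(-3\right) 7\right) = 45 - 11 \cdot 3 \left(-3\right) \left(1 - 42\right) = 45 - 11 \cdot 3 \left(-3\right) \left(-41\right) = 45 - 4059 = -4014$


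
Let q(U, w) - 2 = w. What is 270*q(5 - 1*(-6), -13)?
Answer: -2970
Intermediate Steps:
q(U, w) = 2 + w
270*q(5 - 1*(-6), -13) = 270*(2 - 13) = 270*(-11) = -2970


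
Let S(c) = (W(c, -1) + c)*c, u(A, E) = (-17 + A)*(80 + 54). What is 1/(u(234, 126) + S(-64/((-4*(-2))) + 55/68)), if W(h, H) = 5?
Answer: 4624/134529533 ≈ 3.4372e-5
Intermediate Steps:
u(A, E) = -2278 + 134*A (u(A, E) = (-17 + A)*134 = -2278 + 134*A)
S(c) = c*(5 + c) (S(c) = (5 + c)*c = c*(5 + c))
1/(u(234, 126) + S(-64/((-4*(-2))) + 55/68)) = 1/((-2278 + 134*234) + (-64/((-4*(-2))) + 55/68)*(5 + (-64/((-4*(-2))) + 55/68))) = 1/((-2278 + 31356) + (-64/8 + 55*(1/68))*(5 + (-64/8 + 55*(1/68)))) = 1/(29078 + (-64*1/8 + 55/68)*(5 + (-64*1/8 + 55/68))) = 1/(29078 + (-8 + 55/68)*(5 + (-8 + 55/68))) = 1/(29078 - 489*(5 - 489/68)/68) = 1/(29078 - 489/68*(-149/68)) = 1/(29078 + 72861/4624) = 1/(134529533/4624) = 4624/134529533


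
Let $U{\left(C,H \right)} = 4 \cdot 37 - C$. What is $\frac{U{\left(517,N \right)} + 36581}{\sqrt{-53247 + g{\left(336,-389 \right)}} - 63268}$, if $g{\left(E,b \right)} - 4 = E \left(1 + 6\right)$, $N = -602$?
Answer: $- \frac{2291060816}{4002890715} - \frac{36212 i \sqrt{50891}}{4002890715} \approx -0.57235 - 0.0020408 i$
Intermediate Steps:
$g{\left(E,b \right)} = 4 + 7 E$ ($g{\left(E,b \right)} = 4 + E \left(1 + 6\right) = 4 + E 7 = 4 + 7 E$)
$U{\left(C,H \right)} = 148 - C$
$\frac{U{\left(517,N \right)} + 36581}{\sqrt{-53247 + g{\left(336,-389 \right)}} - 63268} = \frac{\left(148 - 517\right) + 36581}{\sqrt{-53247 + \left(4 + 7 \cdot 336\right)} - 63268} = \frac{\left(148 - 517\right) + 36581}{\sqrt{-53247 + \left(4 + 2352\right)} - 63268} = \frac{-369 + 36581}{\sqrt{-53247 + 2356} - 63268} = \frac{36212}{\sqrt{-50891} - 63268} = \frac{36212}{i \sqrt{50891} - 63268} = \frac{36212}{-63268 + i \sqrt{50891}}$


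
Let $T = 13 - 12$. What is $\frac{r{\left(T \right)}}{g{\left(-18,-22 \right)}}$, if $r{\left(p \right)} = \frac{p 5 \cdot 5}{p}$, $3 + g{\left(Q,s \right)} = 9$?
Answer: $\frac{25}{6} \approx 4.1667$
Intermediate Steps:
$g{\left(Q,s \right)} = 6$ ($g{\left(Q,s \right)} = -3 + 9 = 6$)
$T = 1$ ($T = 13 - 12 = 1$)
$r{\left(p \right)} = 25$ ($r{\left(p \right)} = \frac{5 p 5}{p} = \frac{25 p}{p} = 25$)
$\frac{r{\left(T \right)}}{g{\left(-18,-22 \right)}} = \frac{25}{6}$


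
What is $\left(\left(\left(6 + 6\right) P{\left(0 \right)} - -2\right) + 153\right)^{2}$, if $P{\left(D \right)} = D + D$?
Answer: $24025$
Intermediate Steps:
$P{\left(D \right)} = 2 D$
$\left(\left(\left(6 + 6\right) P{\left(0 \right)} - -2\right) + 153\right)^{2} = \left(\left(\left(6 + 6\right) 2 \cdot 0 - -2\right) + 153\right)^{2} = \left(\left(12 \cdot 0 + 2\right) + 153\right)^{2} = \left(\left(0 + 2\right) + 153\right)^{2} = \left(2 + 153\right)^{2} = 155^{2} = 24025$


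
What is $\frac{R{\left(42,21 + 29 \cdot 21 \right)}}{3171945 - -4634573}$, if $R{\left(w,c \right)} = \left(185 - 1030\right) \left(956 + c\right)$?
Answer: $- \frac{670085}{3903259} \approx -0.17167$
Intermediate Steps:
$R{\left(w,c \right)} = -807820 - 845 c$ ($R{\left(w,c \right)} = - 845 \left(956 + c\right) = -807820 - 845 c$)
$\frac{R{\left(42,21 + 29 \cdot 21 \right)}}{3171945 - -4634573} = \frac{-807820 - 845 \left(21 + 29 \cdot 21\right)}{3171945 - -4634573} = \frac{-807820 - 845 \left(21 + 609\right)}{3171945 + 4634573} = \frac{-807820 - 532350}{7806518} = \left(-807820 - 532350\right) \frac{1}{7806518} = \left(-1340170\right) \frac{1}{7806518} = - \frac{670085}{3903259}$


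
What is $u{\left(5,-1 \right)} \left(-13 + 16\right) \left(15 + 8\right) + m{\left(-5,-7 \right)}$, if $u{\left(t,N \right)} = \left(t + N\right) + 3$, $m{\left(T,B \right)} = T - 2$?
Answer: $476$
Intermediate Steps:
$m{\left(T,B \right)} = -2 + T$ ($m{\left(T,B \right)} = T - 2 = -2 + T$)
$u{\left(t,N \right)} = 3 + N + t$ ($u{\left(t,N \right)} = \left(N + t\right) + 3 = 3 + N + t$)
$u{\left(5,-1 \right)} \left(-13 + 16\right) \left(15 + 8\right) + m{\left(-5,-7 \right)} = \left(3 - 1 + 5\right) \left(-13 + 16\right) \left(15 + 8\right) - 7 = 7 \cdot 3 \cdot 23 - 7 = 7 \cdot 69 - 7 = 483 - 7 = 476$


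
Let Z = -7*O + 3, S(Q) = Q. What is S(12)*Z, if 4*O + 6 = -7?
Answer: 309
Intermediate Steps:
O = -13/4 (O = -3/2 + (¼)*(-7) = -3/2 - 7/4 = -13/4 ≈ -3.2500)
Z = 103/4 (Z = -7*(-13/4) + 3 = 91/4 + 3 = 103/4 ≈ 25.750)
S(12)*Z = 12*(103/4) = 309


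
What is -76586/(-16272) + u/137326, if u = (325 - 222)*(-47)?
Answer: 2609619071/558642168 ≈ 4.6714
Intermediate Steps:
u = -4841 (u = 103*(-47) = -4841)
-76586/(-16272) + u/137326 = -76586/(-16272) - 4841/137326 = -76586*(-1/16272) - 4841*1/137326 = 38293/8136 - 4841/137326 = 2609619071/558642168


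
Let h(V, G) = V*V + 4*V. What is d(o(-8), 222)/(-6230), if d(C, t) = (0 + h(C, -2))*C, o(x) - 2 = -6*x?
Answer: -13500/623 ≈ -21.669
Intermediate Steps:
o(x) = 2 - 6*x
h(V, G) = V² + 4*V
d(C, t) = C²*(4 + C) (d(C, t) = (0 + C*(4 + C))*C = (C*(4 + C))*C = C²*(4 + C))
d(o(-8), 222)/(-6230) = ((2 - 6*(-8))²*(4 + (2 - 6*(-8))))/(-6230) = ((2 + 48)²*(4 + (2 + 48)))*(-1/6230) = (50²*(4 + 50))*(-1/6230) = (2500*54)*(-1/6230) = 135000*(-1/6230) = -13500/623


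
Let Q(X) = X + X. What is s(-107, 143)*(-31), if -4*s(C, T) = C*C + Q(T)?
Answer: 363785/4 ≈ 90946.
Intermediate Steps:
Q(X) = 2*X
s(C, T) = -T/2 - C**2/4 (s(C, T) = -(C*C + 2*T)/4 = -(C**2 + 2*T)/4 = -T/2 - C**2/4)
s(-107, 143)*(-31) = (-1/2*143 - 1/4*(-107)**2)*(-31) = (-143/2 - 1/4*11449)*(-31) = (-143/2 - 11449/4)*(-31) = -11735/4*(-31) = 363785/4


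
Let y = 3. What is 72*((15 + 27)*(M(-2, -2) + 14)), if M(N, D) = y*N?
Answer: 24192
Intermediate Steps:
M(N, D) = 3*N
72*((15 + 27)*(M(-2, -2) + 14)) = 72*((15 + 27)*(3*(-2) + 14)) = 72*(42*(-6 + 14)) = 72*(42*8) = 72*336 = 24192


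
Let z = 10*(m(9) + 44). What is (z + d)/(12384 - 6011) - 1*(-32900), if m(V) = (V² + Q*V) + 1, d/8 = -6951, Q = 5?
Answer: 209617802/6373 ≈ 32892.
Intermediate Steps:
d = -55608 (d = 8*(-6951) = -55608)
m(V) = 1 + V² + 5*V (m(V) = (V² + 5*V) + 1 = 1 + V² + 5*V)
z = 1710 (z = 10*((1 + 9² + 5*9) + 44) = 10*((1 + 81 + 45) + 44) = 10*(127 + 44) = 10*171 = 1710)
(z + d)/(12384 - 6011) - 1*(-32900) = (1710 - 55608)/(12384 - 6011) - 1*(-32900) = -53898/6373 + 32900 = 209617802/6373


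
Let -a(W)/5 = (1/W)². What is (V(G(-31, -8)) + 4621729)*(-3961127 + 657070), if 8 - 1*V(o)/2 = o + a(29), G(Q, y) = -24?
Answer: -442849359051159/29 ≈ -1.5271e+13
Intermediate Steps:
a(W) = -5/W²
V(o) = 13466/841 - 2*o (V(o) = 16 - 2*(o - 5/29²) = 16 - 2*(o - 5*1/841) = 16 - 2*(o - 5/841) = 16 - 2*(-5/841 + o) = 16 + (10/841 - 2*o) = 13466/841 - 2*o)
(V(G(-31, -8)) + 4621729)*(-3961127 + 657070) = ((13466/841 - 2*(-24)) + 4621729)*(-3961127 + 657070) = ((13466/841 + 48) + 4621729)*(-3304057) = (53834/841 + 4621729)*(-3304057) = (3886927923/841)*(-3304057) = -442849359051159/29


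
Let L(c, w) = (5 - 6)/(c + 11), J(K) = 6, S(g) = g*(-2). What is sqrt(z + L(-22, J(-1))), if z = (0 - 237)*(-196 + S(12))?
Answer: sqrt(6308951)/11 ≈ 228.34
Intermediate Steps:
S(g) = -2*g
L(c, w) = -1/(11 + c)
z = 52140 (z = (0 - 237)*(-196 - 2*12) = -237*(-196 - 24) = -237*(-220) = 52140)
sqrt(z + L(-22, J(-1))) = sqrt(52140 - 1/(11 - 22)) = sqrt(52140 - 1/(-11)) = sqrt(52140 - 1*(-1/11)) = sqrt(52140 + 1/11) = sqrt(573541/11) = sqrt(6308951)/11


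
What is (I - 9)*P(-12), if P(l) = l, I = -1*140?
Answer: 1788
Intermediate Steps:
I = -140
(I - 9)*P(-12) = (-140 - 9)*(-12) = -149*(-12) = 1788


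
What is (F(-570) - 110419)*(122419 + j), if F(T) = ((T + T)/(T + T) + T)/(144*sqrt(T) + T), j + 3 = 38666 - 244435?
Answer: 196095154620685/21306 - 9984812*I*sqrt(570)/17755 ≈ 9.2037e+9 - 13426.0*I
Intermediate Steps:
j = -205772 (j = -3 + (38666 - 244435) = -3 - 205769 = -205772)
F(T) = (1 + T)/(T + 144*sqrt(T)) (F(T) = ((2*T)/((2*T)) + T)/(T + 144*sqrt(T)) = ((2*T)*(1/(2*T)) + T)/(T + 144*sqrt(T)) = (1 + T)/(T + 144*sqrt(T)))
(F(-570) - 110419)*(122419 + j) = (-570*(1 - 570)/((-570)**2 + 144*(-570)**(3/2)) - 110419)*(122419 - 205772) = (-570*(-569)/(324900 + 144*(-570*I*sqrt(570))) - 110419)*(-83353) = (-570*(-569)/(324900 - 82080*I*sqrt(570)) - 110419)*(-83353) = (324330/(324900 - 82080*I*sqrt(570)) - 110419)*(-83353) = (-110419 + 324330/(324900 - 82080*I*sqrt(570)))*(-83353) = 9203754907 - 27033878490/(324900 - 82080*I*sqrt(570))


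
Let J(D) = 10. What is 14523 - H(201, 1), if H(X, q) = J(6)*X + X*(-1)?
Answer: 12714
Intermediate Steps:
H(X, q) = 9*X (H(X, q) = 10*X + X*(-1) = 10*X - X = 9*X)
14523 - H(201, 1) = 14523 - 9*201 = 14523 - 1*1809 = 14523 - 1809 = 12714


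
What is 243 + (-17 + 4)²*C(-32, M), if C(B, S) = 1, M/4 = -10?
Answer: 412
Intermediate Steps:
M = -40 (M = 4*(-10) = -40)
243 + (-17 + 4)²*C(-32, M) = 243 + (-17 + 4)²*1 = 243 + (-13)²*1 = 243 + 169*1 = 243 + 169 = 412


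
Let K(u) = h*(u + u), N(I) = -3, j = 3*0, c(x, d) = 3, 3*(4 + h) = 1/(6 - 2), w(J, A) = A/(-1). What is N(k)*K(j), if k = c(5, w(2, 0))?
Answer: 0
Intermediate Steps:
w(J, A) = -A (w(J, A) = A*(-1) = -A)
h = -47/12 (h = -4 + 1/(3*(6 - 2)) = -4 + (1/3)/4 = -4 + (1/3)*(1/4) = -4 + 1/12 = -47/12 ≈ -3.9167)
k = 3
j = 0
K(u) = -47*u/6 (K(u) = -47*(u + u)/12 = -47*u/6)
N(k)*K(j) = -(-47)*0/2 = -3*0 = 0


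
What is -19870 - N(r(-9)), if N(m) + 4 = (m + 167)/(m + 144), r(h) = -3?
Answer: -2801270/141 ≈ -19867.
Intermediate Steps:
N(m) = -4 + (167 + m)/(144 + m) (N(m) = -4 + (m + 167)/(m + 144) = -4 + (167 + m)/(144 + m))
-19870 - N(r(-9)) = -19870 - (-409 - 3*(-3))/(144 - 3) = -19870 - (-409 + 9)/141 = -19870 - (-400)/141 = -19870 - 1*(-400/141) = -19870 + 400/141 = -2801270/141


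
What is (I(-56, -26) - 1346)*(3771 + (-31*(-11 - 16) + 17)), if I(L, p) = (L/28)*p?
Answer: -5984750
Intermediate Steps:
I(L, p) = L*p/28 (I(L, p) = (L*(1/28))*p = (L/28)*p = L*p/28)
(I(-56, -26) - 1346)*(3771 + (-31*(-11 - 16) + 17)) = ((1/28)*(-56)*(-26) - 1346)*(3771 + (-31*(-11 - 16) + 17)) = (52 - 1346)*(3771 + (-31*(-27) + 17)) = -1294*(3771 + (837 + 17)) = -1294*(3771 + 854) = -1294*4625 = -5984750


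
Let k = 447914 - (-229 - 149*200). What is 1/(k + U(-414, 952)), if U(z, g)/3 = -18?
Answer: 1/477889 ≈ 2.0925e-6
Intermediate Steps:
U(z, g) = -54 (U(z, g) = 3*(-18) = -54)
k = 477943 (k = 447914 - (-229 - 29800) = 447914 - 1*(-30029) = 447914 + 30029 = 477943)
1/(k + U(-414, 952)) = 1/(477943 - 54) = 1/477889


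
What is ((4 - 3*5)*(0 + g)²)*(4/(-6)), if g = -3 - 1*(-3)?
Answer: 0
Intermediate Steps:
g = 0 (g = -3 + 3 = 0)
((4 - 3*5)*(0 + g)²)*(4/(-6)) = ((4 - 3*5)*(0 + 0)²)*(4/(-6)) = ((4 - 15)*0²)*(4*(-⅙)) = -11*0*(-⅔) = 0*(-⅔) = 0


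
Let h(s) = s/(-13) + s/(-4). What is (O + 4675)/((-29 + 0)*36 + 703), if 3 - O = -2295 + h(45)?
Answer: -363361/17732 ≈ -20.492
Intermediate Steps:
h(s) = -17*s/52 (h(s) = s*(-1/13) + s*(-¼) = -s/13 - s/4 = -17*s/52)
O = 120261/52 (O = 3 - (-2295 - 17/52*45) = 3 - (-2295 - 765/52) = 3 - 1*(-120105/52) = 3 + 120105/52 = 120261/52 ≈ 2312.7)
(O + 4675)/((-29 + 0)*36 + 703) = (120261/52 + 4675)/((-29 + 0)*36 + 703) = 363361/(52*(-29*36 + 703)) = 363361/(52*(-1044 + 703)) = (363361/52)/(-341) = (363361/52)*(-1/341) = -363361/17732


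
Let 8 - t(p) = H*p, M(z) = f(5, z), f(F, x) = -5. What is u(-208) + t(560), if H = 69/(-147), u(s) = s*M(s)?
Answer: 9176/7 ≈ 1310.9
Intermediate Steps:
M(z) = -5
u(s) = -5*s (u(s) = s*(-5) = -5*s)
H = -23/49 (H = 69*(-1/147) = -23/49 ≈ -0.46939)
t(p) = 8 + 23*p/49 (t(p) = 8 - (-23)*p/49 = 8 + 23*p/49)
u(-208) + t(560) = -5*(-208) + (8 + (23/49)*560) = 1040 + (8 + 1840/7) = 1040 + 1896/7 = 9176/7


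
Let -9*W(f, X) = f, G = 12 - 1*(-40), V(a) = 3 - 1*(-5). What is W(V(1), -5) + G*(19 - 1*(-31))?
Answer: 23392/9 ≈ 2599.1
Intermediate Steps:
V(a) = 8 (V(a) = 3 + 5 = 8)
G = 52 (G = 12 + 40 = 52)
W(f, X) = -f/9
W(V(1), -5) + G*(19 - 1*(-31)) = -⅑*8 + 52*(19 - 1*(-31)) = -8/9 + 52*(19 + 31) = -8/9 + 52*50 = -8/9 + 2600 = 23392/9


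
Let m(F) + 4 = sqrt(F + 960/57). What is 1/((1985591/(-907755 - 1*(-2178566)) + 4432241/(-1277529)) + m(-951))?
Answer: -2444743127378976409195608/401067743495698430088578725 - 21783020254942791375441*I*sqrt(337231)/401067743495698430088578725 ≈ -0.0060956 - 0.03154*I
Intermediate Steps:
m(F) = -4 + sqrt(320/19 + F) (m(F) = -4 + sqrt(F + 960/57) = -4 + sqrt(F + 960*(1/57)) = -4 + sqrt(F + 320/19) = -4 + sqrt(320/19 + F))
1/((1985591/(-907755 - 1*(-2178566)) + 4432241/(-1277529)) + m(-951)) = 1/((1985591/(-907755 - 1*(-2178566)) + 4432241/(-1277529)) + (-4 + sqrt(6080 + 361*(-951))/19)) = 1/((1985591/(-907755 + 2178566) + 4432241*(-1/1277529)) + (-4 + sqrt(6080 - 343311)/19)) = 1/((1985591/1270811 - 402931/116139) + (-4 + sqrt(-337231)/19)) = 1/((1985591*(1/1270811) - 402931/116139) + (-4 + (I*sqrt(337231))/19)) = 1/((1985591/1270811 - 402931/116139) + (-4 + I*sqrt(337231)/19)) = 1/(-281444593892/147590718729 + (-4 + I*sqrt(337231)/19)) = 1/(-871807468808/147590718729 + I*sqrt(337231)/19)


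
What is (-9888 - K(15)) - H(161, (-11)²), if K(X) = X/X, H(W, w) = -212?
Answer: -9677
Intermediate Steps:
K(X) = 1
(-9888 - K(15)) - H(161, (-11)²) = (-9888 - 1*1) - 1*(-212) = (-9888 - 1) + 212 = -9889 + 212 = -9677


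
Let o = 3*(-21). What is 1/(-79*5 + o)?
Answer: -1/458 ≈ -0.0021834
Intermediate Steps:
o = -63
1/(-79*5 + o) = 1/(-79*5 - 63) = 1/(-395 - 63) = 1/(-458) = -1/458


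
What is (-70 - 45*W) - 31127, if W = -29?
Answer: -29892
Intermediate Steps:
(-70 - 45*W) - 31127 = (-70 - 45*(-29)) - 31127 = (-70 + 1305) - 31127 = 1235 - 31127 = -29892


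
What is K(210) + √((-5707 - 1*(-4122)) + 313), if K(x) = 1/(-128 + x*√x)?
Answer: 16/1155577 + 105*√210/4622308 + 2*I*√318 ≈ 0.00034303 + 35.665*I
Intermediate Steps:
K(x) = 1/(-128 + x^(3/2))
K(210) + √((-5707 - 1*(-4122)) + 313) = 1/(-128 + 210^(3/2)) + √((-5707 - 1*(-4122)) + 313) = 1/(-128 + 210*√210) + √((-5707 + 4122) + 313) = 1/(-128 + 210*√210) + √(-1585 + 313) = 1/(-128 + 210*√210) + √(-1272) = 1/(-128 + 210*√210) + 2*I*√318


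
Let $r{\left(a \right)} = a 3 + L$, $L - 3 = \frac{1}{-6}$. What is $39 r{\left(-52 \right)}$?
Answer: $- \frac{11947}{2} \approx -5973.5$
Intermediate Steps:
$L = \frac{17}{6}$ ($L = 3 + \frac{1}{-6} = 3 - \frac{1}{6} = \frac{17}{6} \approx 2.8333$)
$r{\left(a \right)} = \frac{17}{6} + 3 a$ ($r{\left(a \right)} = a 3 + \frac{17}{6} = 3 a + \frac{17}{6} = \frac{17}{6} + 3 a$)
$39 r{\left(-52 \right)} = 39 \left(\frac{17}{6} + 3 \left(-52\right)\right) = 39 \left(\frac{17}{6} - 156\right) = 39 \left(- \frac{919}{6}\right) = - \frac{11947}{2}$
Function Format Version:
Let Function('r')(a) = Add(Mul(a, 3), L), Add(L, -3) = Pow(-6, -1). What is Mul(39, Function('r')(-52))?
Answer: Rational(-11947, 2) ≈ -5973.5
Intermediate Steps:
L = Rational(17, 6) (L = Add(3, Pow(-6, -1)) = Add(3, Rational(-1, 6)) = Rational(17, 6) ≈ 2.8333)
Function('r')(a) = Add(Rational(17, 6), Mul(3, a)) (Function('r')(a) = Add(Mul(a, 3), Rational(17, 6)) = Add(Mul(3, a), Rational(17, 6)) = Add(Rational(17, 6), Mul(3, a)))
Mul(39, Function('r')(-52)) = Mul(39, Add(Rational(17, 6), Mul(3, -52))) = Mul(39, Add(Rational(17, 6), -156)) = Mul(39, Rational(-919, 6)) = Rational(-11947, 2)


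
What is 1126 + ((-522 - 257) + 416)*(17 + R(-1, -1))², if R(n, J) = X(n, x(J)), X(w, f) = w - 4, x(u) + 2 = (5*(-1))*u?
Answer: -51146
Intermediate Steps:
x(u) = -2 - 5*u (x(u) = -2 + (5*(-1))*u = -2 - 5*u)
X(w, f) = -4 + w
R(n, J) = -4 + n
1126 + ((-522 - 257) + 416)*(17 + R(-1, -1))² = 1126 + ((-522 - 257) + 416)*(17 + (-4 - 1))² = 1126 + (-779 + 416)*(17 - 5)² = 1126 - 363*12² = 1126 - 363*144 = 1126 - 52272 = -51146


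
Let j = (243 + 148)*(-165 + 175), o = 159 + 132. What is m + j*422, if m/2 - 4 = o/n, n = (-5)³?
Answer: 206252918/125 ≈ 1.6500e+6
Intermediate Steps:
o = 291
n = -125
j = 3910 (j = 391*10 = 3910)
m = 418/125 (m = 8 + 2*(291/(-125)) = 8 + 2*(291*(-1/125)) = 8 + 2*(-291/125) = 8 - 582/125 = 418/125 ≈ 3.3440)
m + j*422 = 418/125 + 3910*422 = 418/125 + 1650020 = 206252918/125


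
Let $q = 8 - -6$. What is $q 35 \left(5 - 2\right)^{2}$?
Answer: $4410$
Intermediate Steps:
$q = 14$ ($q = 8 + 6 = 14$)
$q 35 \left(5 - 2\right)^{2} = 14 \cdot 35 \left(5 - 2\right)^{2} = 490 \cdot 3^{2} = 490 \cdot 9 = 4410$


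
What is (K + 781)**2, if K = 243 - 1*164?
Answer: 739600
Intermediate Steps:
K = 79 (K = 243 - 164 = 79)
(K + 781)**2 = (79 + 781)**2 = 860**2 = 739600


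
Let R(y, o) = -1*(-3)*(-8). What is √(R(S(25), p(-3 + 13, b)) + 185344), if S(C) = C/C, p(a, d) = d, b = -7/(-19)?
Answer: 2*√46330 ≈ 430.49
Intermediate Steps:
b = 7/19 (b = -7*(-1/19) = 7/19 ≈ 0.36842)
S(C) = 1
R(y, o) = -24 (R(y, o) = 3*(-8) = -24)
√(R(S(25), p(-3 + 13, b)) + 185344) = √(-24 + 185344) = √185320 = 2*√46330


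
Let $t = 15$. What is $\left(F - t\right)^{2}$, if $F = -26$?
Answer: $1681$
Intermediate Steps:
$\left(F - t\right)^{2} = \left(-26 - 15\right)^{2} = \left(-41\right)^{2} = 1681$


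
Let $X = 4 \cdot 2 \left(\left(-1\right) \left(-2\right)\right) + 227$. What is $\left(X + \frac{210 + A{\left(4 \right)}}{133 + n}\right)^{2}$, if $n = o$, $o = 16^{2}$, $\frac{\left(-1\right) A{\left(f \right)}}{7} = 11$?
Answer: $\frac{8960515600}{151321} \approx 59215.0$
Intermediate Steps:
$A{\left(f \right)} = -77$ ($A{\left(f \right)} = \left(-7\right) 11 = -77$)
$o = 256$
$n = 256$
$X = 243$ ($X = 8 \cdot 2 + 227 = 16 + 227 = 243$)
$\left(X + \frac{210 + A{\left(4 \right)}}{133 + n}\right)^{2} = \left(243 + \frac{210 - 77}{133 + 256}\right)^{2} = \left(243 + \frac{133}{389}\right)^{2} = \left(\frac{94660}{389}\right)^{2} = \frac{8960515600}{151321}$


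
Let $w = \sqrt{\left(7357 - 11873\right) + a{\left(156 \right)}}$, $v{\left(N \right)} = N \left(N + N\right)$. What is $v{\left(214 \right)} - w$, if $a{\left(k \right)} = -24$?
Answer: $91592 - 2 i \sqrt{1135} \approx 91592.0 - 67.38 i$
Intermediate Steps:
$v{\left(N \right)} = 2 N^{2}$ ($v{\left(N \right)} = N 2 N = 2 N^{2}$)
$w = 2 i \sqrt{1135}$ ($w = \sqrt{\left(7357 - 11873\right) - 24} = \sqrt{-4516 - 24} = \sqrt{-4540} = 2 i \sqrt{1135} \approx 67.38 i$)
$v{\left(214 \right)} - w = 2 \cdot 214^{2} - 2 i \sqrt{1135} = 2 \cdot 45796 - 2 i \sqrt{1135} = 91592 - 2 i \sqrt{1135}$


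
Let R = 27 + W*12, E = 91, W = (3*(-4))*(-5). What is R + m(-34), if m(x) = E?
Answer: 838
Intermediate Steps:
W = 60 (W = -12*(-5) = 60)
m(x) = 91
R = 747 (R = 27 + 60*12 = 27 + 720 = 747)
R + m(-34) = 747 + 91 = 838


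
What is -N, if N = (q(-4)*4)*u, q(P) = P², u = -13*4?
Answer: 3328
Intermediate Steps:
u = -52
N = -3328 (N = ((-4)²*4)*(-52) = (16*4)*(-52) = 64*(-52) = -3328)
-N = -1*(-3328) = 3328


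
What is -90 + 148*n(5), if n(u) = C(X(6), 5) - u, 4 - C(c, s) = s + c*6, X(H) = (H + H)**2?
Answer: -128850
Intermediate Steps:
X(H) = 4*H**2 (X(H) = (2*H)**2 = 4*H**2)
C(c, s) = 4 - s - 6*c (C(c, s) = 4 - (s + c*6) = 4 - (s + 6*c) = 4 + (-s - 6*c) = 4 - s - 6*c)
n(u) = -865 - u (n(u) = (4 - 1*5 - 24*6**2) - u = (4 - 5 - 24*36) - u = (4 - 5 - 6*144) - u = (4 - 5 - 864) - u = -865 - u)
-90 + 148*n(5) = -90 + 148*(-865 - 1*5) = -90 + 148*(-865 - 5) = -90 + 148*(-870) = -90 - 128760 = -128850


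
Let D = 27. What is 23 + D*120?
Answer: 3263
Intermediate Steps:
23 + D*120 = 23 + 27*120 = 23 + 3240 = 3263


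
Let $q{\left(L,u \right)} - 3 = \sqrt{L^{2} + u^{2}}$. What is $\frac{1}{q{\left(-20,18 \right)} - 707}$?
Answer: $- \frac{176}{123723} - \frac{\sqrt{181}}{247446} \approx -0.0014769$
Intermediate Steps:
$q{\left(L,u \right)} = 3 + \sqrt{L^{2} + u^{2}}$
$\frac{1}{q{\left(-20,18 \right)} - 707} = \frac{1}{\left(3 + \sqrt{\left(-20\right)^{2} + 18^{2}}\right) - 707} = \frac{1}{\left(3 + \sqrt{400 + 324}\right) - 707} = \frac{1}{\left(3 + \sqrt{724}\right) - 707} = \frac{1}{\left(3 + 2 \sqrt{181}\right) - 707} = \frac{1}{-704 + 2 \sqrt{181}}$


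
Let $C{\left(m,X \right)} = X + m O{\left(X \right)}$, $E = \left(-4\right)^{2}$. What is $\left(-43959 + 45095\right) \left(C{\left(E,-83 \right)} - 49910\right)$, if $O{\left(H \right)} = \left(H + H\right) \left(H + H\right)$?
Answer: $444065808$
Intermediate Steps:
$O{\left(H \right)} = 4 H^{2}$ ($O{\left(H \right)} = 2 H 2 H = 4 H^{2}$)
$E = 16$
$C{\left(m,X \right)} = X + 4 m X^{2}$ ($C{\left(m,X \right)} = X + m 4 X^{2} = X + 4 m X^{2}$)
$\left(-43959 + 45095\right) \left(C{\left(E,-83 \right)} - 49910\right) = \left(-43959 + 45095\right) \left(- 83 \left(1 + 4 \left(-83\right) 16\right) - 49910\right) = 1136 \left(- 83 \left(1 - 5312\right) - 49910\right) = 1136 \left(\left(-83\right) \left(-5311\right) - 49910\right) = 1136 \left(440813 - 49910\right) = 1136 \cdot 390903 = 444065808$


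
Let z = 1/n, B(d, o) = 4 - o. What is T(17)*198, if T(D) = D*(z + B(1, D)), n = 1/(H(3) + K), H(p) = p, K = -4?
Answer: -47124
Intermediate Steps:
n = -1 (n = 1/(3 - 4) = 1/(-1) = -1)
z = -1 (z = 1/(-1) = -1)
T(D) = D*(3 - D) (T(D) = D*(-1 + (4 - D)) = D*(3 - D))
T(17)*198 = (17*(3 - 1*17))*198 = (17*(3 - 17))*198 = (17*(-14))*198 = -238*198 = -47124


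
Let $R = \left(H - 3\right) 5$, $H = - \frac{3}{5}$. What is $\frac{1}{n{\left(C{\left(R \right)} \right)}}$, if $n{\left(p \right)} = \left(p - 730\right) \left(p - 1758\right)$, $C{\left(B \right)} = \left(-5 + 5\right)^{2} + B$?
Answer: $\frac{1}{1328448} \approx 7.5276 \cdot 10^{-7}$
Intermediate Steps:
$H = - \frac{3}{5}$ ($H = \left(-3\right) \frac{1}{5} = - \frac{3}{5} \approx -0.6$)
$R = -18$ ($R = \left(- \frac{3}{5} - 3\right) 5 = \left(- \frac{18}{5}\right) 5 = -18$)
$C{\left(B \right)} = B$ ($C{\left(B \right)} = 0^{2} + B = 0 + B = B$)
$n{\left(p \right)} = \left(-1758 + p\right) \left(-730 + p\right)$ ($n{\left(p \right)} = \left(-730 + p\right) \left(-1758 + p\right) = \left(-1758 + p\right) \left(-730 + p\right)$)
$\frac{1}{n{\left(C{\left(R \right)} \right)}} = \frac{1}{1283340 + \left(-18\right)^{2} - -44784} = \frac{1}{1283340 + 324 + 44784} = \frac{1}{1328448}$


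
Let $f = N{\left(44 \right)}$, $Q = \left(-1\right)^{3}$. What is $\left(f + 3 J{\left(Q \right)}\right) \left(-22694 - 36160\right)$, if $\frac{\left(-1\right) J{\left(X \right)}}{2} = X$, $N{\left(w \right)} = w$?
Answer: $-2942700$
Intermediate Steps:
$Q = -1$
$J{\left(X \right)} = - 2 X$
$f = 44$
$\left(f + 3 J{\left(Q \right)}\right) \left(-22694 - 36160\right) = \left(44 + 3 \left(\left(-2\right) \left(-1\right)\right)\right) \left(-22694 - 36160\right) = \left(44 + 3 \cdot 2\right) \left(-58854\right) = \left(44 + 6\right) \left(-58854\right) = 50 \left(-58854\right) = -2942700$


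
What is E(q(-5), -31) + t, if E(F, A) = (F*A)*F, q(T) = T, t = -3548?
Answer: -4323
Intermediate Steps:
E(F, A) = A*F**2 (E(F, A) = (A*F)*F = A*F**2)
E(q(-5), -31) + t = -31*(-5)**2 - 3548 = -31*25 - 3548 = -775 - 3548 = -4323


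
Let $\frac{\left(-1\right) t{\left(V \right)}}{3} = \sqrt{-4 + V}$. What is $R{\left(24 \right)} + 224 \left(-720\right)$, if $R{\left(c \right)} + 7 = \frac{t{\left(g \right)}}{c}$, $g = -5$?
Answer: $-161287 - \frac{3 i}{8} \approx -1.6129 \cdot 10^{5} - 0.375 i$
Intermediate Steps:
$t{\left(V \right)} = - 3 \sqrt{-4 + V}$
$R{\left(c \right)} = -7 - \frac{9 i}{c}$ ($R{\left(c \right)} = -7 + \frac{\left(-3\right) \sqrt{-4 - 5}}{c} = -7 + \frac{\left(-3\right) \sqrt{-9}}{c} = -7 + \frac{\left(-3\right) 3 i}{c} = -7 + \frac{\left(-9\right) i}{c} = -7 - \frac{9 i}{c}$)
$R{\left(24 \right)} + 224 \left(-720\right) = \left(-7 - \frac{9 i}{24}\right) + 224 \left(-720\right) = \left(-7 - 9 i \frac{1}{24}\right) - 161280 = \left(-7 - \frac{3 i}{8}\right) - 161280 = -161287 - \frac{3 i}{8}$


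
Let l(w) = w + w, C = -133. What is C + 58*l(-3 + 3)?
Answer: -133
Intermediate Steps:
l(w) = 2*w
C + 58*l(-3 + 3) = -133 + 58*(2*(-3 + 3)) = -133 + 58*(2*0) = -133 + 58*0 = -133 + 0 = -133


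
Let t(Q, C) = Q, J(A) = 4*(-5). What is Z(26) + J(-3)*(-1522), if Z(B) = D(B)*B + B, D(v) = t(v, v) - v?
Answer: 30466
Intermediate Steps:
J(A) = -20
D(v) = 0 (D(v) = v - v = 0)
Z(B) = B (Z(B) = 0*B + B = 0 + B = B)
Z(26) + J(-3)*(-1522) = 26 - 20*(-1522) = 26 + 30440 = 30466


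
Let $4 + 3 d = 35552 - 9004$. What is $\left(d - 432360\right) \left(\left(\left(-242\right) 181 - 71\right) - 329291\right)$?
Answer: $158039431968$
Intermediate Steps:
$d = 8848$ ($d = - \frac{4}{3} + \frac{35552 - 9004}{3} = - \frac{4}{3} + \frac{1}{3} \cdot 26548 = - \frac{4}{3} + \frac{26548}{3} = 8848$)
$\left(d - 432360\right) \left(\left(\left(-242\right) 181 - 71\right) - 329291\right) = \left(8848 - 432360\right) \left(\left(\left(-242\right) 181 - 71\right) - 329291\right) = - 423512 \left(\left(-43802 - 71\right) - 329291\right) = - 423512 \left(-43873 - 329291\right) = \left(-423512\right) \left(-373164\right) = 158039431968$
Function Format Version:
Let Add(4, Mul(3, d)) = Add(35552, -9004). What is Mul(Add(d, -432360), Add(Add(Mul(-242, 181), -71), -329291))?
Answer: 158039431968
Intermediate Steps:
d = 8848 (d = Add(Rational(-4, 3), Mul(Rational(1, 3), Add(35552, -9004))) = Add(Rational(-4, 3), Mul(Rational(1, 3), 26548)) = Add(Rational(-4, 3), Rational(26548, 3)) = 8848)
Mul(Add(d, -432360), Add(Add(Mul(-242, 181), -71), -329291)) = Mul(Add(8848, -432360), Add(Add(Mul(-242, 181), -71), -329291)) = Mul(-423512, Add(Add(-43802, -71), -329291)) = Mul(-423512, Add(-43873, -329291)) = Mul(-423512, -373164) = 158039431968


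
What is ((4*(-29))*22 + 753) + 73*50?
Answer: 1851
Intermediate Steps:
((4*(-29))*22 + 753) + 73*50 = (-116*22 + 753) + 3650 = (-2552 + 753) + 3650 = -1799 + 3650 = 1851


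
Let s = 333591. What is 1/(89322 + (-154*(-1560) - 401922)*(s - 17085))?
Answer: -1/51173233770 ≈ -1.9541e-11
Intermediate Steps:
1/(89322 + (-154*(-1560) - 401922)*(s - 17085)) = 1/(89322 + (-154*(-1560) - 401922)*(333591 - 17085)) = 1/(89322 + (240240 - 401922)*316506) = 1/(89322 - 161682*316506) = 1/(89322 - 51173323092) = 1/(-51173233770) = -1/51173233770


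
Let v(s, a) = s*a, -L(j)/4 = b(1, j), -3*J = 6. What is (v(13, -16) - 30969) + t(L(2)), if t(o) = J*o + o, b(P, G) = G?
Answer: -31169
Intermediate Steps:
J = -2 (J = -1/3*6 = -2)
L(j) = -4*j
t(o) = -o (t(o) = -2*o + o = -o)
v(s, a) = a*s
(v(13, -16) - 30969) + t(L(2)) = (-16*13 - 30969) - (-4)*2 = (-208 - 30969) - 1*(-8) = -31177 + 8 = -31169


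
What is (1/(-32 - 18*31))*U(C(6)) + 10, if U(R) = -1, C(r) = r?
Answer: 15501/1550 ≈ 10.001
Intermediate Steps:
(1/(-32 - 18*31))*U(C(6)) + 10 = (1/(-32 - 18*31))*(-1) + 10 = ((1/31)/(-50))*(-1) + 10 = -1/50*1/31*(-1) + 10 = -1/1550*(-1) + 10 = 1/1550 + 10 = 15501/1550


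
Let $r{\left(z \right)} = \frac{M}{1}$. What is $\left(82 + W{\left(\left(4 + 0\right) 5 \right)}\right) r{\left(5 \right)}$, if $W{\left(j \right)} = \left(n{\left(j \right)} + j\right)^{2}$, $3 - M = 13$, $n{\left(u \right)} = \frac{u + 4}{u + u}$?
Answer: $- \frac{25318}{5} \approx -5063.6$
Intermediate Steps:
$n{\left(u \right)} = \frac{4 + u}{2 u}$
$M = -10$ ($M = 3 - 13 = -10$)
$r{\left(z \right)} = -10$ ($r{\left(z \right)} = - \frac{10}{1} = \left(-10\right) 1 = -10$)
$W{\left(j \right)} = \left(j + \frac{4 + j}{2 j}\right)^{2}$ ($W{\left(j \right)} = \left(\frac{4 + j}{2 j} + j\right)^{2} = \left(j + \frac{4 + j}{2 j}\right)^{2}$)
$\left(82 + W{\left(\left(4 + 0\right) 5 \right)}\right) r{\left(5 \right)} = \left(82 + \frac{\left(4 + \left(4 + 0\right) 5 + 2 \left(\left(4 + 0\right) 5\right)^{2}\right)^{2}}{4 \cdot 25 \left(4 + 0\right)^{2}}\right) \left(-10\right) = \left(82 + \frac{\left(4 + 4 \cdot 5 + 2 \left(4 \cdot 5\right)^{2}\right)^{2}}{4 \cdot 400}\right) \left(-10\right) = \left(82 + \frac{\left(4 + 20 + 2 \cdot 20^{2}\right)^{2}}{4 \cdot 400}\right) \left(-10\right) = \left(82 + \frac{1}{4} \cdot \frac{1}{400} \left(4 + 20 + 2 \cdot 400\right)^{2}\right) \left(-10\right) = \left(82 + \frac{1}{4} \cdot \frac{1}{400} \left(4 + 20 + 800\right)^{2}\right) \left(-10\right) = \left(82 + \frac{1}{4} \cdot \frac{1}{400} \cdot 824^{2}\right) \left(-10\right) = \left(82 + \frac{1}{4} \cdot \frac{1}{400} \cdot 678976\right) \left(-10\right) = \left(82 + \frac{10609}{25}\right) \left(-10\right) = \frac{12659}{25} \left(-10\right) = - \frac{25318}{5}$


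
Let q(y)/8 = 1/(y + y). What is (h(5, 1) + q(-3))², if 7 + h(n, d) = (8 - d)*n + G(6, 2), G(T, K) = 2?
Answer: 7396/9 ≈ 821.78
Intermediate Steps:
q(y) = 4/y (q(y) = 8/(y + y) = 8/((2*y)) = 8*(1/(2*y)) = 4/y)
h(n, d) = -5 + n*(8 - d) (h(n, d) = -7 + ((8 - d)*n + 2) = -7 + (n*(8 - d) + 2) = -7 + (2 + n*(8 - d)) = -5 + n*(8 - d))
(h(5, 1) + q(-3))² = ((-5 + 8*5 - 1*1*5) + 4/(-3))² = ((-5 + 40 - 5) + 4*(-⅓))² = (30 - 4/3)² = (86/3)² = 7396/9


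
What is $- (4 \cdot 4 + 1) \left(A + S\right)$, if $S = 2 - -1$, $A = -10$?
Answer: $119$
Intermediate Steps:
$S = 3$ ($S = 2 + 1 = 3$)
$- (4 \cdot 4 + 1) \left(A + S\right) = - (4 \cdot 4 + 1) \left(-10 + 3\right) = - (16 + 1) \left(-7\right) = \left(-1\right) 17 \left(-7\right) = \left(-17\right) \left(-7\right) = 119$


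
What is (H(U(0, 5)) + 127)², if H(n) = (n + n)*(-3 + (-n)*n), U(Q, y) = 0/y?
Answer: 16129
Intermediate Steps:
U(Q, y) = 0
H(n) = 2*n*(-3 - n²) (H(n) = (2*n)*(-3 - n²) = 2*n*(-3 - n²))
(H(U(0, 5)) + 127)² = (-2*0*(3 + 0²) + 127)² = (-2*0*(3 + 0) + 127)² = (-2*0*3 + 127)² = (0 + 127)² = 127² = 16129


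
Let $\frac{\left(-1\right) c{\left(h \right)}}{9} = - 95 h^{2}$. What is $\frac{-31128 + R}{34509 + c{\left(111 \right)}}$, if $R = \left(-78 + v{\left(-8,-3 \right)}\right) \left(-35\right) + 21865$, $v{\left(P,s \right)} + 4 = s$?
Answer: $- \frac{524}{880747} \approx -0.00059495$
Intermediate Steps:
$v{\left(P,s \right)} = -4 + s$
$c{\left(h \right)} = 855 h^{2}$ ($c{\left(h \right)} = - 9 \left(- 95 h^{2}\right) = 855 h^{2}$)
$R = 24840$ ($R = \left(-78 - 7\right) \left(-35\right) + 21865 = \left(-85\right) \left(-35\right) + 21865 = 2975 + 21865 = 24840$)
$\frac{-31128 + R}{34509 + c{\left(111 \right)}} = \frac{-31128 + 24840}{34509 + 855 \cdot 111^{2}} = - \frac{6288}{34509 + 855 \cdot 12321} = - \frac{6288}{34509 + 10534455} = - \frac{6288}{10568964} = \left(-6288\right) \frac{1}{10568964} = - \frac{524}{880747}$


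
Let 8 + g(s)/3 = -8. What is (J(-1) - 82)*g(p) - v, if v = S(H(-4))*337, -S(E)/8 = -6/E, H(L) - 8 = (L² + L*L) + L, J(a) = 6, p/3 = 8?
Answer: 9596/3 ≈ 3198.7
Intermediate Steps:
p = 24 (p = 3*8 = 24)
H(L) = 8 + L + 2*L² (H(L) = 8 + ((L² + L*L) + L) = 8 + ((L² + L²) + L) = 8 + (2*L² + L) = 8 + (L + 2*L²) = 8 + L + 2*L²)
g(s) = -48 (g(s) = -24 + 3*(-8) = -24 - 24 = -48)
S(E) = 48/E (S(E) = -(-48)/E = 48/E)
v = 1348/3 (v = (48/(8 - 4 + 2*(-4)²))*337 = (48/(8 - 4 + 2*16))*337 = (48/(8 - 4 + 32))*337 = (48/36)*337 = (48*(1/36))*337 = (4/3)*337 = 1348/3 ≈ 449.33)
(J(-1) - 82)*g(p) - v = (6 - 82)*(-48) - 1*1348/3 = -76*(-48) - 1348/3 = 3648 - 1348/3 = 9596/3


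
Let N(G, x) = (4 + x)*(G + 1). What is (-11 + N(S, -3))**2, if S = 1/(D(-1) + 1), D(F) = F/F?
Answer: 361/4 ≈ 90.250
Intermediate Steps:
D(F) = 1
S = 1/2 (S = 1/(1 + 1) = 1/2 ≈ 0.50000)
N(G, x) = (1 + G)*(4 + x) (N(G, x) = (4 + x)*(1 + G) = (1 + G)*(4 + x))
(-11 + N(S, -3))**2 = (-11 + (4 - 3 + 4*(1/2) + (1/2)*(-3)))**2 = (-11 + (4 - 3 + 2 - 3/2))**2 = (-11 + 3/2)**2 = (-19/2)**2 = 361/4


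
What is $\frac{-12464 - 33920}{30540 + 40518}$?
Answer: $- \frac{1784}{2733} \approx -0.65276$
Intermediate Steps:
$\frac{-12464 - 33920}{30540 + 40518} = - \frac{46384}{71058} = \left(-46384\right) \frac{1}{71058} = - \frac{1784}{2733}$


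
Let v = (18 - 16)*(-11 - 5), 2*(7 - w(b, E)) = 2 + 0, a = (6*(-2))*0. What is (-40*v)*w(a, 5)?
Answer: 7680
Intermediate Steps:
a = 0 (a = -12*0 = 0)
w(b, E) = 6 (w(b, E) = 7 - (2 + 0)/2 = 7 - ½*2 = 7 - 1 = 6)
v = -32 (v = 2*(-16) = -32)
(-40*v)*w(a, 5) = -40*(-32)*6 = 1280*6 = 7680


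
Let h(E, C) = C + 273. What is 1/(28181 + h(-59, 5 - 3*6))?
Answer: 1/28441 ≈ 3.5161e-5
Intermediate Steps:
h(E, C) = 273 + C
1/(28181 + h(-59, 5 - 3*6)) = 1/(28181 + (273 + (5 - 3*6))) = 1/(28181 + (273 + (5 - 18))) = 1/(28181 + (273 - 13)) = 1/(28181 + 260) = 1/28441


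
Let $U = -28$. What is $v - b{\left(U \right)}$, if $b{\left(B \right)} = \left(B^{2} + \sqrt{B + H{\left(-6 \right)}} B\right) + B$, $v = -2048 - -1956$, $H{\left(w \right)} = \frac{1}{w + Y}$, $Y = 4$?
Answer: $-848 + 14 i \sqrt{114} \approx -848.0 + 149.48 i$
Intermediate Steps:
$H{\left(w \right)} = \frac{1}{4 + w}$ ($H{\left(w \right)} = \frac{1}{w + 4} = \frac{1}{4 + w}$)
$v = -92$ ($v = -2048 + 1956 = -92$)
$b{\left(B \right)} = B + B^{2} + B \sqrt{- \frac{1}{2} + B}$ ($b{\left(B \right)} = \left(B^{2} + \sqrt{B + \frac{1}{4 - 6}} B\right) + B = \left(B^{2} + \sqrt{B + \frac{1}{-2}} B\right) + B = \left(B^{2} + \sqrt{B - \frac{1}{2}} B\right) + B = \left(B^{2} + \sqrt{- \frac{1}{2} + B} B\right) + B = \left(B^{2} + B \sqrt{- \frac{1}{2} + B}\right) + B = B + B^{2} + B \sqrt{- \frac{1}{2} + B}$)
$v - b{\left(U \right)} = -92 - \frac{1}{2} \left(-28\right) \left(2 + \sqrt{-2 + 4 \left(-28\right)} + 2 \left(-28\right)\right) = -92 - \frac{1}{2} \left(-28\right) \left(2 + \sqrt{-2 - 112} - 56\right) = -92 - \frac{1}{2} \left(-28\right) \left(2 + \sqrt{-114} - 56\right) = -92 - \frac{1}{2} \left(-28\right) \left(2 + i \sqrt{114} - 56\right) = -92 - \frac{1}{2} \left(-28\right) \left(-54 + i \sqrt{114}\right) = -92 - \left(756 - 14 i \sqrt{114}\right) = -848 + 14 i \sqrt{114}$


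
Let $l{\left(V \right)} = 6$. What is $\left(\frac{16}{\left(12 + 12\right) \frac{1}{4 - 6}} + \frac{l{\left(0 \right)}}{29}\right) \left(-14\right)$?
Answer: $\frac{1372}{87} \approx 15.77$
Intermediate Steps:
$\left(\frac{16}{\left(12 + 12\right) \frac{1}{4 - 6}} + \frac{l{\left(0 \right)}}{29}\right) \left(-14\right) = \left(\frac{16}{\left(12 + 12\right) \frac{1}{4 - 6}} + \frac{6}{29}\right) \left(-14\right) = \left(\frac{16}{24 \frac{1}{-2}} + 6 \cdot \frac{1}{29}\right) \left(-14\right) = \left(\frac{16}{24 \left(- \frac{1}{2}\right)} + \frac{6}{29}\right) \left(-14\right) = \left(\frac{16}{-12} + \frac{6}{29}\right) \left(-14\right) = \left(16 \left(- \frac{1}{12}\right) + \frac{6}{29}\right) \left(-14\right) = \left(- \frac{4}{3} + \frac{6}{29}\right) \left(-14\right) = \left(- \frac{98}{87}\right) \left(-14\right) = \frac{1372}{87}$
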